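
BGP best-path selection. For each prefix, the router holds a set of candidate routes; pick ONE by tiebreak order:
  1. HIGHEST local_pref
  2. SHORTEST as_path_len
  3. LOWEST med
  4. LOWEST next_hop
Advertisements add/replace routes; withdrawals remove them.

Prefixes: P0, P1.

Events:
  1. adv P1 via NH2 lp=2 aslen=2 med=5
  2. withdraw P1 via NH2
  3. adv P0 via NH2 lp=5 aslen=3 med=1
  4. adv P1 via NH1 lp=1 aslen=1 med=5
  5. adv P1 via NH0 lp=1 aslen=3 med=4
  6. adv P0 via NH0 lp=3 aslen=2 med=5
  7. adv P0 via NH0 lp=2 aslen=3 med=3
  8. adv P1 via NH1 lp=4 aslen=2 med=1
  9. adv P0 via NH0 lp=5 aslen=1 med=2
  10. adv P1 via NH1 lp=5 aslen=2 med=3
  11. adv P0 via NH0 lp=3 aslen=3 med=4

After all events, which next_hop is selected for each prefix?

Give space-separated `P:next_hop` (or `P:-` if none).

Answer: P0:NH2 P1:NH1

Derivation:
Op 1: best P0=- P1=NH2
Op 2: best P0=- P1=-
Op 3: best P0=NH2 P1=-
Op 4: best P0=NH2 P1=NH1
Op 5: best P0=NH2 P1=NH1
Op 6: best P0=NH2 P1=NH1
Op 7: best P0=NH2 P1=NH1
Op 8: best P0=NH2 P1=NH1
Op 9: best P0=NH0 P1=NH1
Op 10: best P0=NH0 P1=NH1
Op 11: best P0=NH2 P1=NH1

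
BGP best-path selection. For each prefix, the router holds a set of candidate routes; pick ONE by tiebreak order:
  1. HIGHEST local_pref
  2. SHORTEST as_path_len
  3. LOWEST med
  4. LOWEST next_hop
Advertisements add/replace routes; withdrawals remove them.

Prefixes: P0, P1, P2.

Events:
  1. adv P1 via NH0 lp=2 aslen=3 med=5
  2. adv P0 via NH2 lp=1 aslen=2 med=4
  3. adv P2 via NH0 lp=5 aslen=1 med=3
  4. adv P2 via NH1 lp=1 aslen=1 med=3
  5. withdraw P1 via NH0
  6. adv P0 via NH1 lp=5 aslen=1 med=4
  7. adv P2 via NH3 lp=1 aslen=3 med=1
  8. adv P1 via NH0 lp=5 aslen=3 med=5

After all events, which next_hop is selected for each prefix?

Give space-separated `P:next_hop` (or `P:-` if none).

Answer: P0:NH1 P1:NH0 P2:NH0

Derivation:
Op 1: best P0=- P1=NH0 P2=-
Op 2: best P0=NH2 P1=NH0 P2=-
Op 3: best P0=NH2 P1=NH0 P2=NH0
Op 4: best P0=NH2 P1=NH0 P2=NH0
Op 5: best P0=NH2 P1=- P2=NH0
Op 6: best P0=NH1 P1=- P2=NH0
Op 7: best P0=NH1 P1=- P2=NH0
Op 8: best P0=NH1 P1=NH0 P2=NH0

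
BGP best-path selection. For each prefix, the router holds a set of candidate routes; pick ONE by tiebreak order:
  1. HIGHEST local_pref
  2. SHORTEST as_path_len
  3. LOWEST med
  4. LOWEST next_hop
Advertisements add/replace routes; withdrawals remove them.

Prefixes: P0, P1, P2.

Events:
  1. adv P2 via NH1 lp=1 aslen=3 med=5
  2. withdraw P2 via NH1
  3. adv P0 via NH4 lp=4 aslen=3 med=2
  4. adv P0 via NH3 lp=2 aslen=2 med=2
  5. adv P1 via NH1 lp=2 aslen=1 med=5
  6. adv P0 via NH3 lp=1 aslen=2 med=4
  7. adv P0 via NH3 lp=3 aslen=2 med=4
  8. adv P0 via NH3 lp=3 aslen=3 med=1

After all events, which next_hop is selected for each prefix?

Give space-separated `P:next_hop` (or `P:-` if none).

Answer: P0:NH4 P1:NH1 P2:-

Derivation:
Op 1: best P0=- P1=- P2=NH1
Op 2: best P0=- P1=- P2=-
Op 3: best P0=NH4 P1=- P2=-
Op 4: best P0=NH4 P1=- P2=-
Op 5: best P0=NH4 P1=NH1 P2=-
Op 6: best P0=NH4 P1=NH1 P2=-
Op 7: best P0=NH4 P1=NH1 P2=-
Op 8: best P0=NH4 P1=NH1 P2=-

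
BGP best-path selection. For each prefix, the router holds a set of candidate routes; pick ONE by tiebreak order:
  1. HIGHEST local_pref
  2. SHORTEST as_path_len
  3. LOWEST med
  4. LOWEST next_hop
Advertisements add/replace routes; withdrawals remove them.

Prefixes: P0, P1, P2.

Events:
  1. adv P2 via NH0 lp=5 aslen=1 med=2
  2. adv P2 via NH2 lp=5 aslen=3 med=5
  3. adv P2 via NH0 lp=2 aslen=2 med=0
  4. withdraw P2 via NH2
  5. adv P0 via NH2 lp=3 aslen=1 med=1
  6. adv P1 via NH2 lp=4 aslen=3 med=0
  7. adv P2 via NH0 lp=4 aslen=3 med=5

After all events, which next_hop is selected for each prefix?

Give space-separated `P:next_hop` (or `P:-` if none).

Answer: P0:NH2 P1:NH2 P2:NH0

Derivation:
Op 1: best P0=- P1=- P2=NH0
Op 2: best P0=- P1=- P2=NH0
Op 3: best P0=- P1=- P2=NH2
Op 4: best P0=- P1=- P2=NH0
Op 5: best P0=NH2 P1=- P2=NH0
Op 6: best P0=NH2 P1=NH2 P2=NH0
Op 7: best P0=NH2 P1=NH2 P2=NH0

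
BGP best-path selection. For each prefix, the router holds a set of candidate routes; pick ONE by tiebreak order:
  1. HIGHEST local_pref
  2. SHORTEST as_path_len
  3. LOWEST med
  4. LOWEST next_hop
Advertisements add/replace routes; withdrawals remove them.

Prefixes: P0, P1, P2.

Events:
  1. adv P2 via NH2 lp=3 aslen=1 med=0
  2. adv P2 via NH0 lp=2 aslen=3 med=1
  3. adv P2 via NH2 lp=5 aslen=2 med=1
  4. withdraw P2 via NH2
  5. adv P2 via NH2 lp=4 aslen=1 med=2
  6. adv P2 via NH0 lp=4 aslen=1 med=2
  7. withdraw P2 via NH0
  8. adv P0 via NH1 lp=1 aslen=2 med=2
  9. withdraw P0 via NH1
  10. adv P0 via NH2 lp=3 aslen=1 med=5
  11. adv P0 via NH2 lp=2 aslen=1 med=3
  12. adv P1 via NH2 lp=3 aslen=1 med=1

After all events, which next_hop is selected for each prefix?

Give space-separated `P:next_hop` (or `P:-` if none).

Op 1: best P0=- P1=- P2=NH2
Op 2: best P0=- P1=- P2=NH2
Op 3: best P0=- P1=- P2=NH2
Op 4: best P0=- P1=- P2=NH0
Op 5: best P0=- P1=- P2=NH2
Op 6: best P0=- P1=- P2=NH0
Op 7: best P0=- P1=- P2=NH2
Op 8: best P0=NH1 P1=- P2=NH2
Op 9: best P0=- P1=- P2=NH2
Op 10: best P0=NH2 P1=- P2=NH2
Op 11: best P0=NH2 P1=- P2=NH2
Op 12: best P0=NH2 P1=NH2 P2=NH2

Answer: P0:NH2 P1:NH2 P2:NH2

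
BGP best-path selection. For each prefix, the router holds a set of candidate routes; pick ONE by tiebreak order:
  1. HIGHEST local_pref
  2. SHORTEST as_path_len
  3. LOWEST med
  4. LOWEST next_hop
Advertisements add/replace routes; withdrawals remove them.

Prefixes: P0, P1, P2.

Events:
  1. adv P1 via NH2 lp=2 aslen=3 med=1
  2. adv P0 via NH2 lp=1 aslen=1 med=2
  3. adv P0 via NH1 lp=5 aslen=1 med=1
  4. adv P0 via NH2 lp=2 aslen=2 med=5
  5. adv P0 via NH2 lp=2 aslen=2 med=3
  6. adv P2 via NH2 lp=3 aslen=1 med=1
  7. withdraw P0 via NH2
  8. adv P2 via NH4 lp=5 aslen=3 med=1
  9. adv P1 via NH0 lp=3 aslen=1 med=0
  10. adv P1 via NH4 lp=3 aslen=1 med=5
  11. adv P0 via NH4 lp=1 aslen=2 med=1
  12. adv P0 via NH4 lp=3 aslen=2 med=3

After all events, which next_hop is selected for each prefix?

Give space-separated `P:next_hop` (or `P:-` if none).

Answer: P0:NH1 P1:NH0 P2:NH4

Derivation:
Op 1: best P0=- P1=NH2 P2=-
Op 2: best P0=NH2 P1=NH2 P2=-
Op 3: best P0=NH1 P1=NH2 P2=-
Op 4: best P0=NH1 P1=NH2 P2=-
Op 5: best P0=NH1 P1=NH2 P2=-
Op 6: best P0=NH1 P1=NH2 P2=NH2
Op 7: best P0=NH1 P1=NH2 P2=NH2
Op 8: best P0=NH1 P1=NH2 P2=NH4
Op 9: best P0=NH1 P1=NH0 P2=NH4
Op 10: best P0=NH1 P1=NH0 P2=NH4
Op 11: best P0=NH1 P1=NH0 P2=NH4
Op 12: best P0=NH1 P1=NH0 P2=NH4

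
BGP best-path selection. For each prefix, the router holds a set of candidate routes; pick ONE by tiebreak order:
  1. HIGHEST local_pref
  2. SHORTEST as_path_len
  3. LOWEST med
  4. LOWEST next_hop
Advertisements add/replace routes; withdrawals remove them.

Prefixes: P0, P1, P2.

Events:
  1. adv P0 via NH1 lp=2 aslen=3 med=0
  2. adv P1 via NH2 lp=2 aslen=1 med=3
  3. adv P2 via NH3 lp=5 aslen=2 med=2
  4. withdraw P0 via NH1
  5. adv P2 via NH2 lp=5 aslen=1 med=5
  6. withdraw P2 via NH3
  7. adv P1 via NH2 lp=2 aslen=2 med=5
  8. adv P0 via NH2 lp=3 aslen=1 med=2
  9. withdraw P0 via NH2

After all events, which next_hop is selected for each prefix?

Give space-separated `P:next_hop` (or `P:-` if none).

Answer: P0:- P1:NH2 P2:NH2

Derivation:
Op 1: best P0=NH1 P1=- P2=-
Op 2: best P0=NH1 P1=NH2 P2=-
Op 3: best P0=NH1 P1=NH2 P2=NH3
Op 4: best P0=- P1=NH2 P2=NH3
Op 5: best P0=- P1=NH2 P2=NH2
Op 6: best P0=- P1=NH2 P2=NH2
Op 7: best P0=- P1=NH2 P2=NH2
Op 8: best P0=NH2 P1=NH2 P2=NH2
Op 9: best P0=- P1=NH2 P2=NH2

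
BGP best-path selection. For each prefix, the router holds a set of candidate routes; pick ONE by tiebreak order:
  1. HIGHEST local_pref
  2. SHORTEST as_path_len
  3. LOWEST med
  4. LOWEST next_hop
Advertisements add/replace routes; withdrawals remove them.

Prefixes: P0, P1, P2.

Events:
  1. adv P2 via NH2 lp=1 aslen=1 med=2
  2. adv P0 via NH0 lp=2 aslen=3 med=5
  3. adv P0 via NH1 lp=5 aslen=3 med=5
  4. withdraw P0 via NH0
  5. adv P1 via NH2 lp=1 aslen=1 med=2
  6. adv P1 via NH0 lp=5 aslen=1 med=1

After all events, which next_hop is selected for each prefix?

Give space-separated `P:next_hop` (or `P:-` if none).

Answer: P0:NH1 P1:NH0 P2:NH2

Derivation:
Op 1: best P0=- P1=- P2=NH2
Op 2: best P0=NH0 P1=- P2=NH2
Op 3: best P0=NH1 P1=- P2=NH2
Op 4: best P0=NH1 P1=- P2=NH2
Op 5: best P0=NH1 P1=NH2 P2=NH2
Op 6: best P0=NH1 P1=NH0 P2=NH2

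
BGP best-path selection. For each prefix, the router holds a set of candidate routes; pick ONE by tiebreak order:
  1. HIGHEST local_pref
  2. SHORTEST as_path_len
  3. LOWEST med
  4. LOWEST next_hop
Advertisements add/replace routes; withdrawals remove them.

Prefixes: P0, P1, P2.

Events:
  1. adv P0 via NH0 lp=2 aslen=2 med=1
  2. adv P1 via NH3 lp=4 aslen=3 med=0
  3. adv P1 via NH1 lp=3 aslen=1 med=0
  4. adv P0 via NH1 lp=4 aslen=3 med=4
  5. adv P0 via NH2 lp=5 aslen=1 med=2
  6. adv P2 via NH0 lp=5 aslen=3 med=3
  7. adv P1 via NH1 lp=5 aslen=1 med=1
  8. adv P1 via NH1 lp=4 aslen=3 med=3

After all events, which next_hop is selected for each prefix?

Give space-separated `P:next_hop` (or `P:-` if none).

Answer: P0:NH2 P1:NH3 P2:NH0

Derivation:
Op 1: best P0=NH0 P1=- P2=-
Op 2: best P0=NH0 P1=NH3 P2=-
Op 3: best P0=NH0 P1=NH3 P2=-
Op 4: best P0=NH1 P1=NH3 P2=-
Op 5: best P0=NH2 P1=NH3 P2=-
Op 6: best P0=NH2 P1=NH3 P2=NH0
Op 7: best P0=NH2 P1=NH1 P2=NH0
Op 8: best P0=NH2 P1=NH3 P2=NH0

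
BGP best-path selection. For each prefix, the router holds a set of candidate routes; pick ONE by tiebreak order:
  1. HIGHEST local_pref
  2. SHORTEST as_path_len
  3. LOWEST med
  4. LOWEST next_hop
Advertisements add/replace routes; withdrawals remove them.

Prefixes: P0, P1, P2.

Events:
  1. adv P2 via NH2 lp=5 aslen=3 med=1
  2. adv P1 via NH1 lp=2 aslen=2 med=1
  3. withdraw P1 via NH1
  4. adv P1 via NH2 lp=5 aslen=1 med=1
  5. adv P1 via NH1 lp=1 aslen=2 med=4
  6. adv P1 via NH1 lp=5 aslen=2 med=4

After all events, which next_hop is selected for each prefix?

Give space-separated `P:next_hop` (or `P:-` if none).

Answer: P0:- P1:NH2 P2:NH2

Derivation:
Op 1: best P0=- P1=- P2=NH2
Op 2: best P0=- P1=NH1 P2=NH2
Op 3: best P0=- P1=- P2=NH2
Op 4: best P0=- P1=NH2 P2=NH2
Op 5: best P0=- P1=NH2 P2=NH2
Op 6: best P0=- P1=NH2 P2=NH2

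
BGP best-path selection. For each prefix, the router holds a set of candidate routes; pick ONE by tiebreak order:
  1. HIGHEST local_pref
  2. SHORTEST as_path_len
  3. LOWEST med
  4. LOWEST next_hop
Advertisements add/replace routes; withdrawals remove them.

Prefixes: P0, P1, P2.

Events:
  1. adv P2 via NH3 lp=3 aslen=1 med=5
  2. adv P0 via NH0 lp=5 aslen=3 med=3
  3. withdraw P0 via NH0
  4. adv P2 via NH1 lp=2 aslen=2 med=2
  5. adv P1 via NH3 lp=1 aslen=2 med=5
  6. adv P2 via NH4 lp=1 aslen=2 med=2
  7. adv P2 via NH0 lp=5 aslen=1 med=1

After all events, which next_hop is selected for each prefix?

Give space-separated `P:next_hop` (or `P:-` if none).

Answer: P0:- P1:NH3 P2:NH0

Derivation:
Op 1: best P0=- P1=- P2=NH3
Op 2: best P0=NH0 P1=- P2=NH3
Op 3: best P0=- P1=- P2=NH3
Op 4: best P0=- P1=- P2=NH3
Op 5: best P0=- P1=NH3 P2=NH3
Op 6: best P0=- P1=NH3 P2=NH3
Op 7: best P0=- P1=NH3 P2=NH0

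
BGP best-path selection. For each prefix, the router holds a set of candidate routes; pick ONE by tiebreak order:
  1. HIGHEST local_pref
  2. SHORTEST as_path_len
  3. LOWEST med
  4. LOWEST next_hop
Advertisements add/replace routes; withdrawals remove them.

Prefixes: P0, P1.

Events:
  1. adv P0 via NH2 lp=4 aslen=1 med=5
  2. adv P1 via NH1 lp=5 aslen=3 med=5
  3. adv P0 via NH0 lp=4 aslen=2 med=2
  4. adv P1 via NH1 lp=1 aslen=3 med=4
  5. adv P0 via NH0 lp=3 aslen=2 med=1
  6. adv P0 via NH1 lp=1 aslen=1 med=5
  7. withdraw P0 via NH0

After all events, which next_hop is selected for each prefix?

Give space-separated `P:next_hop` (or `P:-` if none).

Op 1: best P0=NH2 P1=-
Op 2: best P0=NH2 P1=NH1
Op 3: best P0=NH2 P1=NH1
Op 4: best P0=NH2 P1=NH1
Op 5: best P0=NH2 P1=NH1
Op 6: best P0=NH2 P1=NH1
Op 7: best P0=NH2 P1=NH1

Answer: P0:NH2 P1:NH1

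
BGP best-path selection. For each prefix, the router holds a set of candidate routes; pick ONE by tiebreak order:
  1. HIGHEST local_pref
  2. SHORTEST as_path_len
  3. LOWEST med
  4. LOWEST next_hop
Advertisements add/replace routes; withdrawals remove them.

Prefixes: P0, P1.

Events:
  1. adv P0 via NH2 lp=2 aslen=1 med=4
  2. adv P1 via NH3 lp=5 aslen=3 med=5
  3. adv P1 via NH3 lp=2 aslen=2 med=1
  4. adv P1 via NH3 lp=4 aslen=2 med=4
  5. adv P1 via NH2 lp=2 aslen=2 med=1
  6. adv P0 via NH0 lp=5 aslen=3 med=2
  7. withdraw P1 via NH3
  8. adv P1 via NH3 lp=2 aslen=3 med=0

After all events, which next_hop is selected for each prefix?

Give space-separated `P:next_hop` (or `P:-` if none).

Answer: P0:NH0 P1:NH2

Derivation:
Op 1: best P0=NH2 P1=-
Op 2: best P0=NH2 P1=NH3
Op 3: best P0=NH2 P1=NH3
Op 4: best P0=NH2 P1=NH3
Op 5: best P0=NH2 P1=NH3
Op 6: best P0=NH0 P1=NH3
Op 7: best P0=NH0 P1=NH2
Op 8: best P0=NH0 P1=NH2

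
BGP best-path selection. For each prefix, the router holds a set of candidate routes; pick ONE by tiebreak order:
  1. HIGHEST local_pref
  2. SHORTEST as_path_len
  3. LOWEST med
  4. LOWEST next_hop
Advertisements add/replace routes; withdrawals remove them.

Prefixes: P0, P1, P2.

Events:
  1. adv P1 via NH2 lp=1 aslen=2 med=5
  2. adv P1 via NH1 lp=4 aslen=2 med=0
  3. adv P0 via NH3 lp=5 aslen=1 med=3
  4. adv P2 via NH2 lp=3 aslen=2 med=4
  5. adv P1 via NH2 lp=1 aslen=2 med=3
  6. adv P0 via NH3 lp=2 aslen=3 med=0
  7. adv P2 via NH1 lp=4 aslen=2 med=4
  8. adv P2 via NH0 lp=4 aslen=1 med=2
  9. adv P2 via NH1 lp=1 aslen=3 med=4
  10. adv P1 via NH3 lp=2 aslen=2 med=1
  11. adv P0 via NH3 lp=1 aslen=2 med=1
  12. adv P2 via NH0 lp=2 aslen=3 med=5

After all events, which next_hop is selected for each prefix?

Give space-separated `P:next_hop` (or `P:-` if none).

Op 1: best P0=- P1=NH2 P2=-
Op 2: best P0=- P1=NH1 P2=-
Op 3: best P0=NH3 P1=NH1 P2=-
Op 4: best P0=NH3 P1=NH1 P2=NH2
Op 5: best P0=NH3 P1=NH1 P2=NH2
Op 6: best P0=NH3 P1=NH1 P2=NH2
Op 7: best P0=NH3 P1=NH1 P2=NH1
Op 8: best P0=NH3 P1=NH1 P2=NH0
Op 9: best P0=NH3 P1=NH1 P2=NH0
Op 10: best P0=NH3 P1=NH1 P2=NH0
Op 11: best P0=NH3 P1=NH1 P2=NH0
Op 12: best P0=NH3 P1=NH1 P2=NH2

Answer: P0:NH3 P1:NH1 P2:NH2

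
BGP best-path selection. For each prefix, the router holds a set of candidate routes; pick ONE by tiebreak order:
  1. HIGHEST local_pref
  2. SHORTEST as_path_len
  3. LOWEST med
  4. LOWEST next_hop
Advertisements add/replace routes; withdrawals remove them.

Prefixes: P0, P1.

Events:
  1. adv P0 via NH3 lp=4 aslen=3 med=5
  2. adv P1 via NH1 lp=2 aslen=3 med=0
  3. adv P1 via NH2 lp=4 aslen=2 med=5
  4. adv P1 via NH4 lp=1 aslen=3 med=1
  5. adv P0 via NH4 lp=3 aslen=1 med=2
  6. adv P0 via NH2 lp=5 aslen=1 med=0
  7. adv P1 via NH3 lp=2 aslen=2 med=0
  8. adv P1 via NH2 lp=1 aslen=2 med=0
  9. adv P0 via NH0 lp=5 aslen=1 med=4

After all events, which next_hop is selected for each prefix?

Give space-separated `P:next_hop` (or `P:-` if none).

Answer: P0:NH2 P1:NH3

Derivation:
Op 1: best P0=NH3 P1=-
Op 2: best P0=NH3 P1=NH1
Op 3: best P0=NH3 P1=NH2
Op 4: best P0=NH3 P1=NH2
Op 5: best P0=NH3 P1=NH2
Op 6: best P0=NH2 P1=NH2
Op 7: best P0=NH2 P1=NH2
Op 8: best P0=NH2 P1=NH3
Op 9: best P0=NH2 P1=NH3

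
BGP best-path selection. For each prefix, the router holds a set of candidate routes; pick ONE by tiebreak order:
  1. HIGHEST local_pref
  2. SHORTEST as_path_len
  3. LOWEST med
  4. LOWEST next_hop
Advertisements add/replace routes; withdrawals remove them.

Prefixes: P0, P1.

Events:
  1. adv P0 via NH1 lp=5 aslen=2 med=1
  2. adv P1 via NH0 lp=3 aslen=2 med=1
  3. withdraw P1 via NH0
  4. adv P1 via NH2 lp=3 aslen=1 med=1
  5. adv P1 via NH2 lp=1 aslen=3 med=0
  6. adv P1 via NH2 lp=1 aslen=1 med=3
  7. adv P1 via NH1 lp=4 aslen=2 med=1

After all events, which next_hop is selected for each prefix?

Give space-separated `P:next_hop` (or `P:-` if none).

Op 1: best P0=NH1 P1=-
Op 2: best P0=NH1 P1=NH0
Op 3: best P0=NH1 P1=-
Op 4: best P0=NH1 P1=NH2
Op 5: best P0=NH1 P1=NH2
Op 6: best P0=NH1 P1=NH2
Op 7: best P0=NH1 P1=NH1

Answer: P0:NH1 P1:NH1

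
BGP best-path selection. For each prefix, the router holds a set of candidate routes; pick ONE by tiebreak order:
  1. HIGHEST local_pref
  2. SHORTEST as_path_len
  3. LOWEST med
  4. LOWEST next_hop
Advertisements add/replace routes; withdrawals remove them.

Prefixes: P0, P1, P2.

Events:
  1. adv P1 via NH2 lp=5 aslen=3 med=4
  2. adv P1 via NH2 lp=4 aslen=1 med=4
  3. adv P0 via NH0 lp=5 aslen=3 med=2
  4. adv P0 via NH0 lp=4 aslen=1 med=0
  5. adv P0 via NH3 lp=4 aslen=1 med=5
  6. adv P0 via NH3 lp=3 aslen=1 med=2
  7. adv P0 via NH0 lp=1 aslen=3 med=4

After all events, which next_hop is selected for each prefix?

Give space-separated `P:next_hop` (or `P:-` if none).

Answer: P0:NH3 P1:NH2 P2:-

Derivation:
Op 1: best P0=- P1=NH2 P2=-
Op 2: best P0=- P1=NH2 P2=-
Op 3: best P0=NH0 P1=NH2 P2=-
Op 4: best P0=NH0 P1=NH2 P2=-
Op 5: best P0=NH0 P1=NH2 P2=-
Op 6: best P0=NH0 P1=NH2 P2=-
Op 7: best P0=NH3 P1=NH2 P2=-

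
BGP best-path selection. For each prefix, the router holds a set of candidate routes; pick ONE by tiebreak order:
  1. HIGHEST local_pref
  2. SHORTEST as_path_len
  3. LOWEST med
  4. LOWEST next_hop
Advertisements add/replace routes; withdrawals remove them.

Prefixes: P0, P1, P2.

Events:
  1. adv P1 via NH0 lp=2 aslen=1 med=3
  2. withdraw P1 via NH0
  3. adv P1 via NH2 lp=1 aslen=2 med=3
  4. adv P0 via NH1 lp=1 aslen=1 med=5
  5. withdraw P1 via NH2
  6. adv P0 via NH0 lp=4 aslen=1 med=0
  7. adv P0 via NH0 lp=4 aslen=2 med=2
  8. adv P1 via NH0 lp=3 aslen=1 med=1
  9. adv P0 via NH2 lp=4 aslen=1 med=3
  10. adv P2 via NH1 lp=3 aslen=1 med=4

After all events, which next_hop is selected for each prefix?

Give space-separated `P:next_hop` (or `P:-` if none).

Op 1: best P0=- P1=NH0 P2=-
Op 2: best P0=- P1=- P2=-
Op 3: best P0=- P1=NH2 P2=-
Op 4: best P0=NH1 P1=NH2 P2=-
Op 5: best P0=NH1 P1=- P2=-
Op 6: best P0=NH0 P1=- P2=-
Op 7: best P0=NH0 P1=- P2=-
Op 8: best P0=NH0 P1=NH0 P2=-
Op 9: best P0=NH2 P1=NH0 P2=-
Op 10: best P0=NH2 P1=NH0 P2=NH1

Answer: P0:NH2 P1:NH0 P2:NH1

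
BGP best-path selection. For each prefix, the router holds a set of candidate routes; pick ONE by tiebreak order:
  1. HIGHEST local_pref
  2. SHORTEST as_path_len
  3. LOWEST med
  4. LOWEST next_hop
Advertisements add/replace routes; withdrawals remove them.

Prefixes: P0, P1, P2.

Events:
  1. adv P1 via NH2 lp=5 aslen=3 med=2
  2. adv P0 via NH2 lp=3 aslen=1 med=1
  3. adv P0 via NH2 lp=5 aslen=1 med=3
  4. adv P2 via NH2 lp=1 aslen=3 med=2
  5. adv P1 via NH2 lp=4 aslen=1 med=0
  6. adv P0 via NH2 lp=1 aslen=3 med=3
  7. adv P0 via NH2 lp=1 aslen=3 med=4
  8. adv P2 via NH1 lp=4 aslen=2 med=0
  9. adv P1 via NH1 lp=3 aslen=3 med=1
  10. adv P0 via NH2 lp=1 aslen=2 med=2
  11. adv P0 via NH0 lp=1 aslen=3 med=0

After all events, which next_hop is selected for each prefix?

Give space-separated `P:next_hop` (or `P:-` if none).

Answer: P0:NH2 P1:NH2 P2:NH1

Derivation:
Op 1: best P0=- P1=NH2 P2=-
Op 2: best P0=NH2 P1=NH2 P2=-
Op 3: best P0=NH2 P1=NH2 P2=-
Op 4: best P0=NH2 P1=NH2 P2=NH2
Op 5: best P0=NH2 P1=NH2 P2=NH2
Op 6: best P0=NH2 P1=NH2 P2=NH2
Op 7: best P0=NH2 P1=NH2 P2=NH2
Op 8: best P0=NH2 P1=NH2 P2=NH1
Op 9: best P0=NH2 P1=NH2 P2=NH1
Op 10: best P0=NH2 P1=NH2 P2=NH1
Op 11: best P0=NH2 P1=NH2 P2=NH1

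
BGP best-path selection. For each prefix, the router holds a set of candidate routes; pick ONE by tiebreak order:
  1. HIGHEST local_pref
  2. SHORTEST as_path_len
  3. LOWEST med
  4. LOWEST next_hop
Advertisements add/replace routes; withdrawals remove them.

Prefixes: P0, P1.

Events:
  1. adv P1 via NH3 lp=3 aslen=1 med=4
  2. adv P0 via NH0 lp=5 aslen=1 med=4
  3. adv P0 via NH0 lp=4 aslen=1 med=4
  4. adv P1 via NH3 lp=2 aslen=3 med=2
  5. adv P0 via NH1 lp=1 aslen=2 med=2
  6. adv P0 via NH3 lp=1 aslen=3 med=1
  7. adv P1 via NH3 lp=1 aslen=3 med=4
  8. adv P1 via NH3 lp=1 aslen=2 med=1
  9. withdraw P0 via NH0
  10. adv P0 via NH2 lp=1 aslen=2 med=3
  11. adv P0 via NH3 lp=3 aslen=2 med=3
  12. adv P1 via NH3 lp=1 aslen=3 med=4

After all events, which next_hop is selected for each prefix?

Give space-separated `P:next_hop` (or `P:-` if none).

Answer: P0:NH3 P1:NH3

Derivation:
Op 1: best P0=- P1=NH3
Op 2: best P0=NH0 P1=NH3
Op 3: best P0=NH0 P1=NH3
Op 4: best P0=NH0 P1=NH3
Op 5: best P0=NH0 P1=NH3
Op 6: best P0=NH0 P1=NH3
Op 7: best P0=NH0 P1=NH3
Op 8: best P0=NH0 P1=NH3
Op 9: best P0=NH1 P1=NH3
Op 10: best P0=NH1 P1=NH3
Op 11: best P0=NH3 P1=NH3
Op 12: best P0=NH3 P1=NH3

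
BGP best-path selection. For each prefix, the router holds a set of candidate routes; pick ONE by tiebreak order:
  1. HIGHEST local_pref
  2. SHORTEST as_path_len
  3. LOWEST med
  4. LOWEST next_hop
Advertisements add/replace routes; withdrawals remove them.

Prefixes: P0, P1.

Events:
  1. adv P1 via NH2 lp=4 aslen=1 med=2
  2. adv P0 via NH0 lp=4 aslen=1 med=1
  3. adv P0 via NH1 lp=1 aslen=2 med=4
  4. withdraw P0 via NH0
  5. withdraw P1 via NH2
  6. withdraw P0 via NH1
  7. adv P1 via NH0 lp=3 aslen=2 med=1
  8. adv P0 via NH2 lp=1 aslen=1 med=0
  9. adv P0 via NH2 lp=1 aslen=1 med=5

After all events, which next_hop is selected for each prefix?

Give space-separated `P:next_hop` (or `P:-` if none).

Op 1: best P0=- P1=NH2
Op 2: best P0=NH0 P1=NH2
Op 3: best P0=NH0 P1=NH2
Op 4: best P0=NH1 P1=NH2
Op 5: best P0=NH1 P1=-
Op 6: best P0=- P1=-
Op 7: best P0=- P1=NH0
Op 8: best P0=NH2 P1=NH0
Op 9: best P0=NH2 P1=NH0

Answer: P0:NH2 P1:NH0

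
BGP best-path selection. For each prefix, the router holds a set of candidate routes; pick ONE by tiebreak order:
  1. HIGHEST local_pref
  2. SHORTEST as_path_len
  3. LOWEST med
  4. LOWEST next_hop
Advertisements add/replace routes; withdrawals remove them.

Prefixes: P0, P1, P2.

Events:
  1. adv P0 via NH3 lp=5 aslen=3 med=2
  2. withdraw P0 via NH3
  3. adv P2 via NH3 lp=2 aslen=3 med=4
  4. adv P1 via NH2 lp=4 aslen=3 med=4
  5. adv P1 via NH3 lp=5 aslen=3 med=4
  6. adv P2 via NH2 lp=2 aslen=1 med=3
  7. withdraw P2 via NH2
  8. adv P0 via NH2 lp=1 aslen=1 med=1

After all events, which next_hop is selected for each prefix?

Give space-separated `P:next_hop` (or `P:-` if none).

Answer: P0:NH2 P1:NH3 P2:NH3

Derivation:
Op 1: best P0=NH3 P1=- P2=-
Op 2: best P0=- P1=- P2=-
Op 3: best P0=- P1=- P2=NH3
Op 4: best P0=- P1=NH2 P2=NH3
Op 5: best P0=- P1=NH3 P2=NH3
Op 6: best P0=- P1=NH3 P2=NH2
Op 7: best P0=- P1=NH3 P2=NH3
Op 8: best P0=NH2 P1=NH3 P2=NH3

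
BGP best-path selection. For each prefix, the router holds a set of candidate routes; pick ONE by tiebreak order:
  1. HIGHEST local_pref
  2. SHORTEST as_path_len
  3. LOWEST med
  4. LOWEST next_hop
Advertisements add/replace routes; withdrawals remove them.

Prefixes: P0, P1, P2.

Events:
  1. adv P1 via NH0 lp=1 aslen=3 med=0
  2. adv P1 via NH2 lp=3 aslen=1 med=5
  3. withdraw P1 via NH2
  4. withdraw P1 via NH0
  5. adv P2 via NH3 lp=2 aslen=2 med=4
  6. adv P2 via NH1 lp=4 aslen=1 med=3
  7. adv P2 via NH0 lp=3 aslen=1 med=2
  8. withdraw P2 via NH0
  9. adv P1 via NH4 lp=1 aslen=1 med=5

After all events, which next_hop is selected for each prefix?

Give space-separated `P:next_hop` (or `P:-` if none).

Answer: P0:- P1:NH4 P2:NH1

Derivation:
Op 1: best P0=- P1=NH0 P2=-
Op 2: best P0=- P1=NH2 P2=-
Op 3: best P0=- P1=NH0 P2=-
Op 4: best P0=- P1=- P2=-
Op 5: best P0=- P1=- P2=NH3
Op 6: best P0=- P1=- P2=NH1
Op 7: best P0=- P1=- P2=NH1
Op 8: best P0=- P1=- P2=NH1
Op 9: best P0=- P1=NH4 P2=NH1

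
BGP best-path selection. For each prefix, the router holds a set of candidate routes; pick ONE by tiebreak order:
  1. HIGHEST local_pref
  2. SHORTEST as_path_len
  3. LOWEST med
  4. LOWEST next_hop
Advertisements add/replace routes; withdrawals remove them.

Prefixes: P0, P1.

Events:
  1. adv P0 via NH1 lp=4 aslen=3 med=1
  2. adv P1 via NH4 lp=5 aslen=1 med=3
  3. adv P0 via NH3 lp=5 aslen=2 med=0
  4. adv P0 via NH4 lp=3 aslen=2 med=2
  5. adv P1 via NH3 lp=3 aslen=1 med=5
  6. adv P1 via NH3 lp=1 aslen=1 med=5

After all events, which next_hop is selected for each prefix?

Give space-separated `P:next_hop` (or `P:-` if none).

Op 1: best P0=NH1 P1=-
Op 2: best P0=NH1 P1=NH4
Op 3: best P0=NH3 P1=NH4
Op 4: best P0=NH3 P1=NH4
Op 5: best P0=NH3 P1=NH4
Op 6: best P0=NH3 P1=NH4

Answer: P0:NH3 P1:NH4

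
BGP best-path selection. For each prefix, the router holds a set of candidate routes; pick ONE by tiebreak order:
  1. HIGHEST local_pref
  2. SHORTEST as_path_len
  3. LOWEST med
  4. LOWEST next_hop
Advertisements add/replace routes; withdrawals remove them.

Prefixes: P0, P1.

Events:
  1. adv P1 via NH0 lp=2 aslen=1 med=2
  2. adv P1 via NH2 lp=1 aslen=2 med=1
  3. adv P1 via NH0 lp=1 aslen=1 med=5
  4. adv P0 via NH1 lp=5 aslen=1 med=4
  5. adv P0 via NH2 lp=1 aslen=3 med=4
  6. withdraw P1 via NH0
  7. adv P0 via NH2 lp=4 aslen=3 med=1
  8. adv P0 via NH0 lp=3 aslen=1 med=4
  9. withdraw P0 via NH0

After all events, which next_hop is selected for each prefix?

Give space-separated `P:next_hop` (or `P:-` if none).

Answer: P0:NH1 P1:NH2

Derivation:
Op 1: best P0=- P1=NH0
Op 2: best P0=- P1=NH0
Op 3: best P0=- P1=NH0
Op 4: best P0=NH1 P1=NH0
Op 5: best P0=NH1 P1=NH0
Op 6: best P0=NH1 P1=NH2
Op 7: best P0=NH1 P1=NH2
Op 8: best P0=NH1 P1=NH2
Op 9: best P0=NH1 P1=NH2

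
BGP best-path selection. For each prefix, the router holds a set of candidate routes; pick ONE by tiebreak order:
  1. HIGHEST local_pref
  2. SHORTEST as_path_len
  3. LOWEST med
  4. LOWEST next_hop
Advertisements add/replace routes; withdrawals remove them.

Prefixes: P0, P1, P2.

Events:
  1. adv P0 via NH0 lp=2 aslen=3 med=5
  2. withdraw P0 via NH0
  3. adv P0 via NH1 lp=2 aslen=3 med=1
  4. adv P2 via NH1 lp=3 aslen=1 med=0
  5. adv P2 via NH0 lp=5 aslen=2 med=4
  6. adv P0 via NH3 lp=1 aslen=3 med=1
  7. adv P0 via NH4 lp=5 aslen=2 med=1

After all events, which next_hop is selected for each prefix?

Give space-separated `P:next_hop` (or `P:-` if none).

Op 1: best P0=NH0 P1=- P2=-
Op 2: best P0=- P1=- P2=-
Op 3: best P0=NH1 P1=- P2=-
Op 4: best P0=NH1 P1=- P2=NH1
Op 5: best P0=NH1 P1=- P2=NH0
Op 6: best P0=NH1 P1=- P2=NH0
Op 7: best P0=NH4 P1=- P2=NH0

Answer: P0:NH4 P1:- P2:NH0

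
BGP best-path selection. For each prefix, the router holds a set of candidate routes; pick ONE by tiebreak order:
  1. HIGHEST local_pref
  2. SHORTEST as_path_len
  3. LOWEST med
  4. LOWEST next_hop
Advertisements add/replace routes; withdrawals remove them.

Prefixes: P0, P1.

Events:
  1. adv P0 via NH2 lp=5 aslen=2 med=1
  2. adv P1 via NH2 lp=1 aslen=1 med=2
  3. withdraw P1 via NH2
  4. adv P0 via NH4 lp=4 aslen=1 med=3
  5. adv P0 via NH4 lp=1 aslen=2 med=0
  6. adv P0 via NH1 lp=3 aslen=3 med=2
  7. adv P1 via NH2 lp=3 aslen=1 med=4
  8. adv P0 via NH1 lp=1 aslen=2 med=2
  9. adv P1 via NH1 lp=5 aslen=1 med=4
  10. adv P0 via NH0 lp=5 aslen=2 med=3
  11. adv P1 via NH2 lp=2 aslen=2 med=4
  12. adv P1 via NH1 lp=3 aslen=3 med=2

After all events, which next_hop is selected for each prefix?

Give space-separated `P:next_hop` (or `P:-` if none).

Op 1: best P0=NH2 P1=-
Op 2: best P0=NH2 P1=NH2
Op 3: best P0=NH2 P1=-
Op 4: best P0=NH2 P1=-
Op 5: best P0=NH2 P1=-
Op 6: best P0=NH2 P1=-
Op 7: best P0=NH2 P1=NH2
Op 8: best P0=NH2 P1=NH2
Op 9: best P0=NH2 P1=NH1
Op 10: best P0=NH2 P1=NH1
Op 11: best P0=NH2 P1=NH1
Op 12: best P0=NH2 P1=NH1

Answer: P0:NH2 P1:NH1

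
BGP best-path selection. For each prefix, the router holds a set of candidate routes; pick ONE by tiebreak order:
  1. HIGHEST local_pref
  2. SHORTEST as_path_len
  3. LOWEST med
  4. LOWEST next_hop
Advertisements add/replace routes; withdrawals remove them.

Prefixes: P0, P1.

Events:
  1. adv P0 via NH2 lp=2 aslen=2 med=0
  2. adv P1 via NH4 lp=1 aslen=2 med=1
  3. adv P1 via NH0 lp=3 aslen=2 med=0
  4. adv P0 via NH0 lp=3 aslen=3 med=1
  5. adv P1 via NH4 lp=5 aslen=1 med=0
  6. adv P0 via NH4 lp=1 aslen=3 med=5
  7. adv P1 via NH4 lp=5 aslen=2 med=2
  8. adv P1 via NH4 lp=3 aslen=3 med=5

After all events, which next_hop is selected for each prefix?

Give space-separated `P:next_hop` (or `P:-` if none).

Op 1: best P0=NH2 P1=-
Op 2: best P0=NH2 P1=NH4
Op 3: best P0=NH2 P1=NH0
Op 4: best P0=NH0 P1=NH0
Op 5: best P0=NH0 P1=NH4
Op 6: best P0=NH0 P1=NH4
Op 7: best P0=NH0 P1=NH4
Op 8: best P0=NH0 P1=NH0

Answer: P0:NH0 P1:NH0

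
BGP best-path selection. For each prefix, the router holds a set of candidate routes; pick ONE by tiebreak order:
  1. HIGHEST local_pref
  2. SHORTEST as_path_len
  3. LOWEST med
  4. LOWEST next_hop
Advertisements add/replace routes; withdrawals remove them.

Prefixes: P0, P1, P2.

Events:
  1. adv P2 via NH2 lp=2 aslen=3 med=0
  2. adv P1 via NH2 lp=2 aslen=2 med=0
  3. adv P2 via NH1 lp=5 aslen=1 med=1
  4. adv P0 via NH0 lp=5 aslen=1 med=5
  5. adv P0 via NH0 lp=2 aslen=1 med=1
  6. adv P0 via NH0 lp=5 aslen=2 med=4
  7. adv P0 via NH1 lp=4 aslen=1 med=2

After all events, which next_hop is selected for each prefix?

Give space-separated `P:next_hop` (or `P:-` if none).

Answer: P0:NH0 P1:NH2 P2:NH1

Derivation:
Op 1: best P0=- P1=- P2=NH2
Op 2: best P0=- P1=NH2 P2=NH2
Op 3: best P0=- P1=NH2 P2=NH1
Op 4: best P0=NH0 P1=NH2 P2=NH1
Op 5: best P0=NH0 P1=NH2 P2=NH1
Op 6: best P0=NH0 P1=NH2 P2=NH1
Op 7: best P0=NH0 P1=NH2 P2=NH1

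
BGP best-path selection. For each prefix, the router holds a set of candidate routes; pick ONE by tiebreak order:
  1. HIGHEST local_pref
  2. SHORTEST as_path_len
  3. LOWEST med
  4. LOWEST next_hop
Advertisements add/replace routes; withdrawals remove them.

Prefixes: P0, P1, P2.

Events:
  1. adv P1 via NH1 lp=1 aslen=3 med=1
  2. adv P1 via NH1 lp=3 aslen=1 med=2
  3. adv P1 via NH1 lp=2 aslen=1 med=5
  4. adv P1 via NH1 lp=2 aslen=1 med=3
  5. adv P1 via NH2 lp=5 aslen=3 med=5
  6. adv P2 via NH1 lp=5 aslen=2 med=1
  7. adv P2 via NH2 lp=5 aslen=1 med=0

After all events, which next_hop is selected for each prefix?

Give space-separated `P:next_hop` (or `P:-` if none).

Answer: P0:- P1:NH2 P2:NH2

Derivation:
Op 1: best P0=- P1=NH1 P2=-
Op 2: best P0=- P1=NH1 P2=-
Op 3: best P0=- P1=NH1 P2=-
Op 4: best P0=- P1=NH1 P2=-
Op 5: best P0=- P1=NH2 P2=-
Op 6: best P0=- P1=NH2 P2=NH1
Op 7: best P0=- P1=NH2 P2=NH2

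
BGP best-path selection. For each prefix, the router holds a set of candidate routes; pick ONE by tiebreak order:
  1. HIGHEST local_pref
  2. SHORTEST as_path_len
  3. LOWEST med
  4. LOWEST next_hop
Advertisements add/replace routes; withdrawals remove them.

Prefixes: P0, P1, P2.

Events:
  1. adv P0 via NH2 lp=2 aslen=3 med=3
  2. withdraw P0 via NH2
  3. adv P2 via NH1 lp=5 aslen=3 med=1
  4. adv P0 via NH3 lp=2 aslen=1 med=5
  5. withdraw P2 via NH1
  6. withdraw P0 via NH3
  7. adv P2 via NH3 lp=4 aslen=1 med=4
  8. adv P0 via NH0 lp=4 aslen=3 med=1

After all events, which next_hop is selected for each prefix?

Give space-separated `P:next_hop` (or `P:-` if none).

Op 1: best P0=NH2 P1=- P2=-
Op 2: best P0=- P1=- P2=-
Op 3: best P0=- P1=- P2=NH1
Op 4: best P0=NH3 P1=- P2=NH1
Op 5: best P0=NH3 P1=- P2=-
Op 6: best P0=- P1=- P2=-
Op 7: best P0=- P1=- P2=NH3
Op 8: best P0=NH0 P1=- P2=NH3

Answer: P0:NH0 P1:- P2:NH3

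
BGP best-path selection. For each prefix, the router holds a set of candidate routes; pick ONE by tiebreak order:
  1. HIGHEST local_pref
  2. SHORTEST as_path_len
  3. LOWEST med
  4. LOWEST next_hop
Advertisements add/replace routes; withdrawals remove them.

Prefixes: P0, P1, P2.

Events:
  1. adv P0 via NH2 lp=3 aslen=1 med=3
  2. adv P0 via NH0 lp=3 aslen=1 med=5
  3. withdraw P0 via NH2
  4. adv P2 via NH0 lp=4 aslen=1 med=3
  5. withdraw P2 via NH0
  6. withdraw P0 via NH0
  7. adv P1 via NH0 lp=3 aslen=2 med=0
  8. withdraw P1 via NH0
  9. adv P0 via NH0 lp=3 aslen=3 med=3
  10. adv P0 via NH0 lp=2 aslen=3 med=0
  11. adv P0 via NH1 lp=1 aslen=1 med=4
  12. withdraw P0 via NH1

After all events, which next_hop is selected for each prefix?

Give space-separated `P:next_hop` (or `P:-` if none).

Op 1: best P0=NH2 P1=- P2=-
Op 2: best P0=NH2 P1=- P2=-
Op 3: best P0=NH0 P1=- P2=-
Op 4: best P0=NH0 P1=- P2=NH0
Op 5: best P0=NH0 P1=- P2=-
Op 6: best P0=- P1=- P2=-
Op 7: best P0=- P1=NH0 P2=-
Op 8: best P0=- P1=- P2=-
Op 9: best P0=NH0 P1=- P2=-
Op 10: best P0=NH0 P1=- P2=-
Op 11: best P0=NH0 P1=- P2=-
Op 12: best P0=NH0 P1=- P2=-

Answer: P0:NH0 P1:- P2:-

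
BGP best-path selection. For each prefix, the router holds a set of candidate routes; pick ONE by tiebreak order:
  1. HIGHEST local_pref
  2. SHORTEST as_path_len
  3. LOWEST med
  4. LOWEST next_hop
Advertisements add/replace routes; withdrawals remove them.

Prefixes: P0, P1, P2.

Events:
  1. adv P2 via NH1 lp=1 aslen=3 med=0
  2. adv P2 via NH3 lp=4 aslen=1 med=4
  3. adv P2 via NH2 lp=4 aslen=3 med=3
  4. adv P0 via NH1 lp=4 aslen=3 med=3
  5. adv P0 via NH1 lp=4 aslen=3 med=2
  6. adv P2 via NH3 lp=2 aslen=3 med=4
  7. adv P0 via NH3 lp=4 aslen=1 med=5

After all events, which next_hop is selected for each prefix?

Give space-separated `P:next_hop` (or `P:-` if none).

Op 1: best P0=- P1=- P2=NH1
Op 2: best P0=- P1=- P2=NH3
Op 3: best P0=- P1=- P2=NH3
Op 4: best P0=NH1 P1=- P2=NH3
Op 5: best P0=NH1 P1=- P2=NH3
Op 6: best P0=NH1 P1=- P2=NH2
Op 7: best P0=NH3 P1=- P2=NH2

Answer: P0:NH3 P1:- P2:NH2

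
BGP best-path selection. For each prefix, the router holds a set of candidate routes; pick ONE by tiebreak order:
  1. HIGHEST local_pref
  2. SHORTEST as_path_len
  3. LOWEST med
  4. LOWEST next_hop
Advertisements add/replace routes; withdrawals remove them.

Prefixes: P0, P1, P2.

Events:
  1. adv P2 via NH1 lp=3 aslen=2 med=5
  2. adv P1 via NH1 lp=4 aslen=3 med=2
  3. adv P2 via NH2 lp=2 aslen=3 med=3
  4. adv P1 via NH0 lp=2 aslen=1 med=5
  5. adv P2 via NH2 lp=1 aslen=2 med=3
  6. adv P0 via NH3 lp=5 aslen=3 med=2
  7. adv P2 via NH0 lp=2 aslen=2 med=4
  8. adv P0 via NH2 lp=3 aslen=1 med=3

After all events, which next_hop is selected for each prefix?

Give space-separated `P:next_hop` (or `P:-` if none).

Op 1: best P0=- P1=- P2=NH1
Op 2: best P0=- P1=NH1 P2=NH1
Op 3: best P0=- P1=NH1 P2=NH1
Op 4: best P0=- P1=NH1 P2=NH1
Op 5: best P0=- P1=NH1 P2=NH1
Op 6: best P0=NH3 P1=NH1 P2=NH1
Op 7: best P0=NH3 P1=NH1 P2=NH1
Op 8: best P0=NH3 P1=NH1 P2=NH1

Answer: P0:NH3 P1:NH1 P2:NH1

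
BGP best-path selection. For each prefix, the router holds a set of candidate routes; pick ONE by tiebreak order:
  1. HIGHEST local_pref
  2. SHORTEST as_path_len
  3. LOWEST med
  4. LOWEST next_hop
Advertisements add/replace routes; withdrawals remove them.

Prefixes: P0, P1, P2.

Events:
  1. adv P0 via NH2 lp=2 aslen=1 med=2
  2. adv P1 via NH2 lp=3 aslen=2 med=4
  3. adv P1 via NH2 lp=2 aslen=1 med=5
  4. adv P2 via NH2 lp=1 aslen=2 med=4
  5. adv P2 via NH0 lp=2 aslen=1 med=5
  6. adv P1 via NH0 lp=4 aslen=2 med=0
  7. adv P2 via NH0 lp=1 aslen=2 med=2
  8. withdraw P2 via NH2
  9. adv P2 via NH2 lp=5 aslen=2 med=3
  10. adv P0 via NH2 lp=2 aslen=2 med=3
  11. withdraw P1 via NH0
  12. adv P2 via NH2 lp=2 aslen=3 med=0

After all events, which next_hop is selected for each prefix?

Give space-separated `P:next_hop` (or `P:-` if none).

Op 1: best P0=NH2 P1=- P2=-
Op 2: best P0=NH2 P1=NH2 P2=-
Op 3: best P0=NH2 P1=NH2 P2=-
Op 4: best P0=NH2 P1=NH2 P2=NH2
Op 5: best P0=NH2 P1=NH2 P2=NH0
Op 6: best P0=NH2 P1=NH0 P2=NH0
Op 7: best P0=NH2 P1=NH0 P2=NH0
Op 8: best P0=NH2 P1=NH0 P2=NH0
Op 9: best P0=NH2 P1=NH0 P2=NH2
Op 10: best P0=NH2 P1=NH0 P2=NH2
Op 11: best P0=NH2 P1=NH2 P2=NH2
Op 12: best P0=NH2 P1=NH2 P2=NH2

Answer: P0:NH2 P1:NH2 P2:NH2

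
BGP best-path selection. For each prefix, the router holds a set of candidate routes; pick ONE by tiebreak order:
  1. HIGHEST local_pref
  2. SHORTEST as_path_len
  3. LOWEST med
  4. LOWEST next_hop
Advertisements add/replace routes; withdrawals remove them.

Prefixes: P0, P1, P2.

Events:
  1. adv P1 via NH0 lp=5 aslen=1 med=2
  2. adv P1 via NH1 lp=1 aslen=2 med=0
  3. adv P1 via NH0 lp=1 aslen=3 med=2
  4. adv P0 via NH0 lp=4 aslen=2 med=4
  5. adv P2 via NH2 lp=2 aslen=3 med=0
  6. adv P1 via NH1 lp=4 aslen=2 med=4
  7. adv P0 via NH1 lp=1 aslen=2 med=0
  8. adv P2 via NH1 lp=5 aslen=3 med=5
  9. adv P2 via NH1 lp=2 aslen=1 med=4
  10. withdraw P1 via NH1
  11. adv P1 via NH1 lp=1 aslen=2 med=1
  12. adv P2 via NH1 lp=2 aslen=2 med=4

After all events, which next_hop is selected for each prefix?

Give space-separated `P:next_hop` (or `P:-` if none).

Op 1: best P0=- P1=NH0 P2=-
Op 2: best P0=- P1=NH0 P2=-
Op 3: best P0=- P1=NH1 P2=-
Op 4: best P0=NH0 P1=NH1 P2=-
Op 5: best P0=NH0 P1=NH1 P2=NH2
Op 6: best P0=NH0 P1=NH1 P2=NH2
Op 7: best P0=NH0 P1=NH1 P2=NH2
Op 8: best P0=NH0 P1=NH1 P2=NH1
Op 9: best P0=NH0 P1=NH1 P2=NH1
Op 10: best P0=NH0 P1=NH0 P2=NH1
Op 11: best P0=NH0 P1=NH1 P2=NH1
Op 12: best P0=NH0 P1=NH1 P2=NH1

Answer: P0:NH0 P1:NH1 P2:NH1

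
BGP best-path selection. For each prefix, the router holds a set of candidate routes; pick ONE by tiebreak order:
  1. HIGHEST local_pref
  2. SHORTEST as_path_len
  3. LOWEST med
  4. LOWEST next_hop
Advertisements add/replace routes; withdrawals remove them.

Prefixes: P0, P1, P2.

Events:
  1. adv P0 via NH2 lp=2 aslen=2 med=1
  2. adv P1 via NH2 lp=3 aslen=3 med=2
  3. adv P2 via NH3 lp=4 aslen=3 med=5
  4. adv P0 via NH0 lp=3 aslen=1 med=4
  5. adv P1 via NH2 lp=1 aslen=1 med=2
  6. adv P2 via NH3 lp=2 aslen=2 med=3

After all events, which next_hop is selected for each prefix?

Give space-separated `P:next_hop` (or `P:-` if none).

Op 1: best P0=NH2 P1=- P2=-
Op 2: best P0=NH2 P1=NH2 P2=-
Op 3: best P0=NH2 P1=NH2 P2=NH3
Op 4: best P0=NH0 P1=NH2 P2=NH3
Op 5: best P0=NH0 P1=NH2 P2=NH3
Op 6: best P0=NH0 P1=NH2 P2=NH3

Answer: P0:NH0 P1:NH2 P2:NH3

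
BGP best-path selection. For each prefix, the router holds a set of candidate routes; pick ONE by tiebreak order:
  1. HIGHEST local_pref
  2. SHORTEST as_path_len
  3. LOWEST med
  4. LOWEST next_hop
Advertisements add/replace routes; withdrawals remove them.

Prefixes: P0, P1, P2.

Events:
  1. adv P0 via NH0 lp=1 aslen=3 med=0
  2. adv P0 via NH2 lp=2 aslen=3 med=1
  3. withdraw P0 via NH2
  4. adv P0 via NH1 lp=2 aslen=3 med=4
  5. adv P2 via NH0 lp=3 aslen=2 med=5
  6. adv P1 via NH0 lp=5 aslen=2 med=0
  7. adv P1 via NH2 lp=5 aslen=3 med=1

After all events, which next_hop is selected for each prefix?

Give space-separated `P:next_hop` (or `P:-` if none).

Answer: P0:NH1 P1:NH0 P2:NH0

Derivation:
Op 1: best P0=NH0 P1=- P2=-
Op 2: best P0=NH2 P1=- P2=-
Op 3: best P0=NH0 P1=- P2=-
Op 4: best P0=NH1 P1=- P2=-
Op 5: best P0=NH1 P1=- P2=NH0
Op 6: best P0=NH1 P1=NH0 P2=NH0
Op 7: best P0=NH1 P1=NH0 P2=NH0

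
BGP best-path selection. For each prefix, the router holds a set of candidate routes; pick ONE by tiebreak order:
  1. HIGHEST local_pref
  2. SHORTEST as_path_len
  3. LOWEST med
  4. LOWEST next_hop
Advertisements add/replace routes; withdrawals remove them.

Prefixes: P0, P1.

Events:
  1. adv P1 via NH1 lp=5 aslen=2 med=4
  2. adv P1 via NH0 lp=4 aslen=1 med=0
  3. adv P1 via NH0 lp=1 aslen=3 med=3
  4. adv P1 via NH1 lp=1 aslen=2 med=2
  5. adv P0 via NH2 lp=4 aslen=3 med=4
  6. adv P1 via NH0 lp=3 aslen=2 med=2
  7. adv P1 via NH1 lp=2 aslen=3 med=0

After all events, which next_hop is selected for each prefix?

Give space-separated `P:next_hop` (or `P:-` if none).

Answer: P0:NH2 P1:NH0

Derivation:
Op 1: best P0=- P1=NH1
Op 2: best P0=- P1=NH1
Op 3: best P0=- P1=NH1
Op 4: best P0=- P1=NH1
Op 5: best P0=NH2 P1=NH1
Op 6: best P0=NH2 P1=NH0
Op 7: best P0=NH2 P1=NH0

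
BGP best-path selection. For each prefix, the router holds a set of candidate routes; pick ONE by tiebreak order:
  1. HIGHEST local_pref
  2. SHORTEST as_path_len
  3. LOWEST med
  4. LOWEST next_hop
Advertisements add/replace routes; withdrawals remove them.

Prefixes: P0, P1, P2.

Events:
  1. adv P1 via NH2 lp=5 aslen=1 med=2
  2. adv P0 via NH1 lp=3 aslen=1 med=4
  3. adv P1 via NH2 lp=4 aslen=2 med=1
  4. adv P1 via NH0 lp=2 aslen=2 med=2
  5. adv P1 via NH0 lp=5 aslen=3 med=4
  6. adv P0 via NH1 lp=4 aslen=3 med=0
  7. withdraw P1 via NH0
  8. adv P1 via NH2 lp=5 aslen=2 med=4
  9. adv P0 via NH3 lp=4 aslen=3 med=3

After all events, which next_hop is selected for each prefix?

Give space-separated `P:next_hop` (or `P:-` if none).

Op 1: best P0=- P1=NH2 P2=-
Op 2: best P0=NH1 P1=NH2 P2=-
Op 3: best P0=NH1 P1=NH2 P2=-
Op 4: best P0=NH1 P1=NH2 P2=-
Op 5: best P0=NH1 P1=NH0 P2=-
Op 6: best P0=NH1 P1=NH0 P2=-
Op 7: best P0=NH1 P1=NH2 P2=-
Op 8: best P0=NH1 P1=NH2 P2=-
Op 9: best P0=NH1 P1=NH2 P2=-

Answer: P0:NH1 P1:NH2 P2:-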